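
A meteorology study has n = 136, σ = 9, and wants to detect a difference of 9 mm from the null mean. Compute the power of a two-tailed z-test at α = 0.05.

SE = σ/√n = 9/√136 = 0.772. Non-centrality λ = d/SE = 9/0.772 = 11.662. Power ≈ Φ(λ - z_{α/2}) = Φ(11.662 - 1.96) = Φ(9.702) = 1.0.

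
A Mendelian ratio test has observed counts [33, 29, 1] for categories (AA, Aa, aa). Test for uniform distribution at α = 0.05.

Expected = 21 each. χ² = Σ(O-E)²/E = 28.952. df = 2, critical value = 5.991. Reject H₀.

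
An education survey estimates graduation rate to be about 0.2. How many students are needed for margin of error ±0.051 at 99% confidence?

n = z²p(1-p)/E² = 2.576²×0.2×0.8/0.051² = 408.2 → n = 409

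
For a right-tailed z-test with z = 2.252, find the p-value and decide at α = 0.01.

p = P(Z > 2.252) = 1 - Φ(2.252) ≈ 0.0122. Since p ≥ 0.01, fail to reject H₀ (not significant) at α = 0.01.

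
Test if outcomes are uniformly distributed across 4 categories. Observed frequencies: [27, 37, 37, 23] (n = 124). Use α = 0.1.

Expected = 31 each. χ² = Σ(O-E)²/E = 4.903. df = 3, critical value = 6.251. Fail to reject H₀.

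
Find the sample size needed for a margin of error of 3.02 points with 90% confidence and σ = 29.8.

n = (z*σ/E)² = (1.645×29.8/3.02)² = 263.5 → n = 264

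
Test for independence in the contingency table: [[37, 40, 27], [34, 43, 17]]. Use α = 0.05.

χ² = 2.008. df = 2, critical = 5.991. Fail to reject H₀. No evidence of dependence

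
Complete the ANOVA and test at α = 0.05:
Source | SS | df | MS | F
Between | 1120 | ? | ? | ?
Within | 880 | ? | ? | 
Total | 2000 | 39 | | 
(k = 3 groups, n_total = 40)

df_between = 2, df_within = 37. MS_between = 560.0, MS_within = 23.78. F = 23.545, F_crit ≈ 3.252. Reject H₀.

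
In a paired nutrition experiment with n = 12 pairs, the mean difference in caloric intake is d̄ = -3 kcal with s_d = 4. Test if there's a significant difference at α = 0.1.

t = d̄/(s_d/√n) = -3/(4/√12) = -2.598. df = 11, critical t = ±1.796. Reject H₀.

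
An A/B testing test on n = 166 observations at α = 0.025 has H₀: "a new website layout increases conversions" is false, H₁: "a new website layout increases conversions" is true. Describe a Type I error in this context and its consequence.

Type I error: rejecting H₀ when it is true — concluding that a new website layout increases conversions when in fact it is not. Consequence: rolling out a layout that doesn't actually help — wasted engineering effort.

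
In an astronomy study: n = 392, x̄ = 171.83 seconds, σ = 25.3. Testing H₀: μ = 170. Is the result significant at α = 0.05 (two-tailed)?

z = (171.83 - 170)/(25.3/√392) = 1.432. Since |z| ≤ 1.96, not significant at α = 0.05.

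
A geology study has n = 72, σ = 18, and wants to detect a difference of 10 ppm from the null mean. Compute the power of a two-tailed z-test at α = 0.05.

SE = σ/√n = 18/√72 = 2.121. Non-centrality λ = d/SE = 10/2.121 = 4.714. Power ≈ Φ(λ - z_{α/2}) = Φ(4.714 - 1.96) = Φ(2.754) = 0.997.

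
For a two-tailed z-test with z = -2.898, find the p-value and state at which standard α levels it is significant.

p = 2·P(Z > |-2.898|) = 2·(1 - Φ(2.898)) ≈ 0.0038. Significant at α = 0.1; Significant at α = 0.05; Significant at α = 0.01.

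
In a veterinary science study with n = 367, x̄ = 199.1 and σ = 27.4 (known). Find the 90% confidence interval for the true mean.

CI = x̄ ± z*(σ/√n) = 199.1 ± 1.645(27.4/√367) = 199.1 ± 2.35 = (196.75, 201.45)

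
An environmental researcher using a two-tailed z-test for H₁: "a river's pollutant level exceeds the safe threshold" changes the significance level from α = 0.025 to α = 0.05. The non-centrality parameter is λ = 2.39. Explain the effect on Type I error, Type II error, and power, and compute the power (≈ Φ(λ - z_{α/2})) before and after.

Increasing α from 0.025 to 0.05:
• Type I error rate increases (α is the Type I rate by definition).
• Critical value moves from z_{α/2} = 2.241 to 1.96, so power = Φ(λ - z_{α/2}) goes from Φ(2.39 - 2.241) = 0.559 to Φ(2.39 - 1.96) = 0.666.
• Type II error rate β = 1 - power therefore decreases (0.441 → 0.334).
Appropriate when false negatives are costly — here, allowing unsafe pollution to continue.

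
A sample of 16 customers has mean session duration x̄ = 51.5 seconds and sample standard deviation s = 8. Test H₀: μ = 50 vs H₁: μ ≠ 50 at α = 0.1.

t = (x̄ - μ₀)/(s/√n) = (51.5 - 50)/(8/√16) = 0.75. df = 15, critical t = ±1.753. Fail to reject H₀.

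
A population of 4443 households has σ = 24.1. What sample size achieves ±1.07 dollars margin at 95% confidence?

Without FPC: n₀ = (1.96×24.1/1.07)² = 1948.851. With FPC: n = n₀N/(n₀+N-1) = 1354.9 → n = 1355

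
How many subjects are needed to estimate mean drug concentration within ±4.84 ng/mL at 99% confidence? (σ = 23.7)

n = (z*σ/E)² = (2.576×23.7/4.84)² = 159.1 → n = 160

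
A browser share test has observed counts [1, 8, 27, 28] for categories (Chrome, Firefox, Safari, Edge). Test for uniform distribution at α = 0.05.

Expected = 16 each. χ² = Σ(O-E)²/E = 34.625. df = 3, critical value = 7.815. Reject H₀.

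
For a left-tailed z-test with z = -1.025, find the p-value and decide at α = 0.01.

p = P(Z < -1.025) = Φ(-1.025) ≈ 0.1527. Since p ≥ 0.01, fail to reject H₀ (not significant) at α = 0.01.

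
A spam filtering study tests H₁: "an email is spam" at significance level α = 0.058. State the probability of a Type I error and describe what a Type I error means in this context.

P(Type I error) = α = 0.058. A Type I error is rejecting H₀ when H₀ is actually true (false positive) — here, concluding that an email is spam when in fact this is not the case. Consequence: a legitimate email is sent to the spam folder and the user misses it.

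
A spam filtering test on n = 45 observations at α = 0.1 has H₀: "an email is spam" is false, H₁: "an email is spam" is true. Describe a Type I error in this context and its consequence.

Type I error: rejecting H₀ when it is true — concluding that an email is spam when in fact it is not. Consequence: a legitimate email is sent to the spam folder and the user misses it.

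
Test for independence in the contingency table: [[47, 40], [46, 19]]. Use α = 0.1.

χ² = 4.393. df = 1, critical = 2.706. Reject H₀. Variables are dependent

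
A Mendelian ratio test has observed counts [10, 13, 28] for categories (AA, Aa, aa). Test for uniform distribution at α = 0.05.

Expected = 17 each. χ² = Σ(O-E)²/E = 10.941. df = 2, critical value = 5.991. Reject H₀.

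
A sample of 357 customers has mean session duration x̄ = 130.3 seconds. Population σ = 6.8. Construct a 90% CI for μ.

CI = x̄ ± z*(σ/√n) = 130.3 ± 1.645(6.8/√357) = 130.3 ± 0.59 = (129.71, 130.89)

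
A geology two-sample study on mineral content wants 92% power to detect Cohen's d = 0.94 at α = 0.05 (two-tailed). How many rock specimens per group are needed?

z_{α/2} = 1.96, z_β = Φ⁻¹(0.92) = 1.405. For large effect (d = 0.94): n per group = 2(z_{α/2} + z_β)²/d² = 2(1.96 + 1.405)²/0.94² = 25.6 → 26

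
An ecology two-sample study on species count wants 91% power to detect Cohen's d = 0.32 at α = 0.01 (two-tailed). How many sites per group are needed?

z_{α/2} = 2.576, z_β = Φ⁻¹(0.91) = 1.341. For small effect (d = 0.32): n per group = 2(z_{α/2} + z_β)²/d² = 2(2.576 + 1.341)²/0.32² = 299.7 → 300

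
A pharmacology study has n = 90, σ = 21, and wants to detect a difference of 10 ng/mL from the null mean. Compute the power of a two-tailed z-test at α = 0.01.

SE = σ/√n = 21/√90 = 2.214. Non-centrality λ = d/SE = 10/2.214 = 4.518. Power ≈ Φ(λ - z_{α/2}) = Φ(4.518 - 2.576) = Φ(1.942) = 0.974.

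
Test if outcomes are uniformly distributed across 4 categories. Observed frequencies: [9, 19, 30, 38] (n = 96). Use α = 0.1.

Expected = 24 each. χ² = Σ(O-E)²/E = 20.083. df = 3, critical value = 6.251. Reject H₀.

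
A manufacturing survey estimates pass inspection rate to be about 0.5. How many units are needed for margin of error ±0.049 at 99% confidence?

n = z²p(1-p)/E² = 2.576²×0.5×0.5/0.049² = 690.9 → n = 691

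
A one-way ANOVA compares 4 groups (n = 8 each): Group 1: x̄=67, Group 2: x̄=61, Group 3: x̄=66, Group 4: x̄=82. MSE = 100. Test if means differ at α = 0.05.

Grand mean = 69.0. SS_between = 1968.0, MS_between = 656.0. F = 6.56, F_crit ≈ 2.947. Reject H₀.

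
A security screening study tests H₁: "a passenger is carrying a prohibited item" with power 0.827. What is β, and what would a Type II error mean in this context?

β = 1 - power = 1 - 0.827 = 0.173. A Type II error is failing to reject H₀ when H₀ is false (false negative) — here, failing to conclude that a passenger is carrying a prohibited item when in fact it is true. Consequence: letting a prohibited item through — security breach.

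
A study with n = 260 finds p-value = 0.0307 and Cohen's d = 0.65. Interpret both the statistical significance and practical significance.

Statistically significant (p = 0.0307 < 0.05). Cohen's d = 0.65 indicates a medium effect size. Both statistical and practical significance should be considered.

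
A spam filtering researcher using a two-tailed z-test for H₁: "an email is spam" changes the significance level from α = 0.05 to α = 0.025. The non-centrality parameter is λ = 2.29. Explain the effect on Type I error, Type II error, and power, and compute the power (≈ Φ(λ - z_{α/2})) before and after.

Decreasing α from 0.05 to 0.025:
• Type I error rate decreases (α is the Type I rate by definition).
• Critical value moves from z_{α/2} = 1.96 to 2.241, so power = Φ(λ - z_{α/2}) goes from Φ(2.29 - 1.96) = 0.629 to Φ(2.29 - 2.241) = 0.52.
• Type II error rate β = 1 - power therefore increases (0.371 → 0.48).
Appropriate when false positives are costly — here, a legitimate email is sent to the spam folder and the user misses it.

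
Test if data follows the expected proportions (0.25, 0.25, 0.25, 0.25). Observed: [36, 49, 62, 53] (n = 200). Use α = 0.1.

Expected: [50.0, 50.0, 50.0, 50.0]. χ² = 7.0. df = 3, critical = 6.251. Reject H₀.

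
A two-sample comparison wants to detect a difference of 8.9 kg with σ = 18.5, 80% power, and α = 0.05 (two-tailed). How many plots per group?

n per group = 2(z_α/2 + z_β)²σ²/d² = 2×(1.96 + 0.84)²×18.5²/8.9² = 67.8 → n = 68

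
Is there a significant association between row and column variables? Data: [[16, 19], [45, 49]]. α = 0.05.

χ² = 0.048. df = 1, critical = 3.841. Fail to reject H₀. No evidence of dependence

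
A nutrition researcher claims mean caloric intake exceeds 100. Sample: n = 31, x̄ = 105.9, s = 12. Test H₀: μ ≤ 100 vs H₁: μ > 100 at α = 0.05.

t = (105.9 - 100)/(12/√31) = 2.737, df = 30. Critical t = 1.697. Reject H₀.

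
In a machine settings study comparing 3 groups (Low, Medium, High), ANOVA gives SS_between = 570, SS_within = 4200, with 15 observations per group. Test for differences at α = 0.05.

df_between = 2, df_within = 42. F = MS_between/MS_within = 285.0/100.0 = 2.85. F_crit ≈ 3.22. Fail to reject H₀.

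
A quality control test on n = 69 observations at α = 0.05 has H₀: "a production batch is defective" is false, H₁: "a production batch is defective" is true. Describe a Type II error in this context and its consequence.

Type II error: failing to reject H₀ when it is false — concluding that a production batch is defective is not supported when in fact it is. Consequence: shipping a defective batch — faulty products reach customers.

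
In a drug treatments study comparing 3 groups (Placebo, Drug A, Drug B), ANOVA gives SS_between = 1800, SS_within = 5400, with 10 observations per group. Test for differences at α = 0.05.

df_between = 2, df_within = 27. F = MS_between/MS_within = 900.0/200.0 = 4.5. F_crit ≈ 3.354. Reject H₀. At least one mean differs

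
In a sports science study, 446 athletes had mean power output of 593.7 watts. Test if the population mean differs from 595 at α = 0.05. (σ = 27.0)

z = (x̄ - μ₀)/(σ/√n) = (593.7 - 595)/(27.0/√446) = -1.017. Critical value: ±1.96. Since |-1.017| ≤ 1.96, Fail to reject H₀.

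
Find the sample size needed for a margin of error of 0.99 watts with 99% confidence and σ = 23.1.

n = (z*σ/E)² = (2.576×23.1/0.99)² = 3612.8 → n = 3613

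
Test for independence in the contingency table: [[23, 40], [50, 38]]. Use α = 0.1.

χ² = 6.065. df = 1, critical = 2.706. Reject H₀. Variables are dependent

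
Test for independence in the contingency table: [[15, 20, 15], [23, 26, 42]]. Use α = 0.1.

χ² = 3.642. df = 2, critical = 4.605. Fail to reject H₀. No evidence of dependence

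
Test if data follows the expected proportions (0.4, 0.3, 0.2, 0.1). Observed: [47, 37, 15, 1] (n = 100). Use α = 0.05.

Expected: [40.0, 30.0, 20.0, 10.0]. χ² = 12.208. df = 3, critical = 7.815. Reject H₀.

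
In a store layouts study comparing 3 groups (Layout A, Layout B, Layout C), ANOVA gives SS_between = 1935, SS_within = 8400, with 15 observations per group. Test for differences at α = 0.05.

df_between = 2, df_within = 42. F = MS_between/MS_within = 967.5/200.0 = 4.838. F_crit ≈ 3.22. Reject H₀. At least one mean differs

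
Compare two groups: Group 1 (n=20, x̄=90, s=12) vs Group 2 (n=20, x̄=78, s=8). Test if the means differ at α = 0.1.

Pooled sp = 10.2. t = 3.721, df = 38. Critical t = ±1.686. Reject H₀.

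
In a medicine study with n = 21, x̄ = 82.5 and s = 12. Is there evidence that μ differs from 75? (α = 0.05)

t = (x̄ - μ₀)/(s/√n) = (82.5 - 75)/(12/√21) = 2.864. df = 20, critical t = ±2.086. Reject H₀.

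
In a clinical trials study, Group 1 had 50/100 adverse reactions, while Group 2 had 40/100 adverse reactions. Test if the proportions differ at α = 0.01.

p̂₁ = 0.5, p̂₂ = 0.4, pooled p̂ = 0.45. z = 1.421. Critical: ±2.576. Fail to reject H₀.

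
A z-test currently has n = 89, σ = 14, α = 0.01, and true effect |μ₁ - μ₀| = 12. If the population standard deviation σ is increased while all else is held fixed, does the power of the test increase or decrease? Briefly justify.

Power decreases: a larger σ inflates the standard error σ/√n, pulling the sampling distribution under H₁ back toward the critical value.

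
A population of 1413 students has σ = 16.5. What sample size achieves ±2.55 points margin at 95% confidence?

Without FPC: n₀ = (1.96×16.5/2.55)² = 160.842. With FPC: n = n₀N/(n₀+N-1) = 144.5 → n = 145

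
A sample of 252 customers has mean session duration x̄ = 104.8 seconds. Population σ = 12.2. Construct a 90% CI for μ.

CI = x̄ ± z*(σ/√n) = 104.8 ± 1.645(12.2/√252) = 104.8 ± 1.26 = (103.54, 106.06)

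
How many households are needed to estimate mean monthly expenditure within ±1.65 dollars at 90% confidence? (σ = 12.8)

n = (z*σ/E)² = (1.645×12.8/1.65)² = 162.8 → n = 163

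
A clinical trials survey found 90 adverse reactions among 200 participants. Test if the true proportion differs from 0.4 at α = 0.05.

p̂ = 0.45, p₀ = 0.4. z = (p̂ - p₀)/√(p₀(1-p₀)/n) = 1.443. Critical: ±1.96. Fail to reject H₀.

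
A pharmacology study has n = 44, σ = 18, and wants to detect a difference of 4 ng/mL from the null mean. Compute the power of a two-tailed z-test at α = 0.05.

SE = σ/√n = 18/√44 = 2.714. Non-centrality λ = d/SE = 4/2.714 = 1.474. Power ≈ Φ(λ - z_{α/2}) = Φ(1.474 - 1.96) = Φ(-0.486) = 0.314.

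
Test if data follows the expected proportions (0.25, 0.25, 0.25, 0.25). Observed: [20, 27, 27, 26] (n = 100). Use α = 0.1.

Expected: [25.0, 25.0, 25.0, 25.0]. χ² = 1.36. df = 3, critical = 6.251. Fail to reject H₀.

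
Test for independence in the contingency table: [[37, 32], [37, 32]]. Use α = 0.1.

χ² = 0.0. df = 1, critical = 2.706. Fail to reject H₀. No evidence of dependence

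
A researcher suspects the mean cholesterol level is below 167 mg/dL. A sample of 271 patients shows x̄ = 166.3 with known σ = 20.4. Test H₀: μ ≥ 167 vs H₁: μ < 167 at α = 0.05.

z = -0.565. Critical value: -1.645. Fail to reject H₀.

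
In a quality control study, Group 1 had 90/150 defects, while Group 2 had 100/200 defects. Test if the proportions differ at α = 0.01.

p̂₁ = 0.6, p̂₂ = 0.5, pooled p̂ = 0.543. z = 1.858. Critical: ±2.576. Fail to reject H₀.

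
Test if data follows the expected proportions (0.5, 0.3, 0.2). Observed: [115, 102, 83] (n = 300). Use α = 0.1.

Expected: [150.0, 90.0, 60.0]. χ² = 18.583. df = 2, critical = 4.605. Reject H₀.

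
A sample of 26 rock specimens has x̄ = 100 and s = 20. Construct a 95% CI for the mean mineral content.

CI = x̄ ± t*(s/√n) = 100 ± 2.06(20/√26) = (91.92, 108.08)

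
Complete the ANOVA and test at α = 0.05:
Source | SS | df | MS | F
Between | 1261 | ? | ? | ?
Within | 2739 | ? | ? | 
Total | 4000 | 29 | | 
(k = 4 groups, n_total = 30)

df_between = 3, df_within = 26. MS_between = 420.33, MS_within = 105.35. F = 3.99, F_crit ≈ 2.975. Reject H₀.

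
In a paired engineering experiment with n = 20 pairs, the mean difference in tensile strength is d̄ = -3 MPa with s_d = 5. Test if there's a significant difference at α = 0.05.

t = d̄/(s_d/√n) = -3/(5/√20) = -2.683. df = 19, critical t = ±2.093. Reject H₀.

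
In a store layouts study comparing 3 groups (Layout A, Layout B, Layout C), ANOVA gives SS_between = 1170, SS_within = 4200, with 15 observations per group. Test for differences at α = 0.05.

df_between = 2, df_within = 42. F = MS_between/MS_within = 585.0/100.0 = 5.85. F_crit ≈ 3.22. Reject H₀. At least one mean differs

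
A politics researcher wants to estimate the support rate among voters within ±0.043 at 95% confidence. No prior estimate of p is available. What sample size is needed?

Conservative approach: use p = 0.5 (maximizes p(1-p) = 0.25). n = z²(0.25)/E² = 1.96²×0.25/0.043² = 519.4 → n = 520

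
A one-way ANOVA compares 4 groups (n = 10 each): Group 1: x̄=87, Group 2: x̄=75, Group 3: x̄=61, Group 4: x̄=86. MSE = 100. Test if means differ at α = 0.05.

Grand mean = 77.25. SS_between = 4407.5, MS_between = 1469.17. F = 14.692, F_crit ≈ 2.866. Reject H₀.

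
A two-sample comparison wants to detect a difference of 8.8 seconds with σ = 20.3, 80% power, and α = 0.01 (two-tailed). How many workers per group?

n per group = 2(z_α/2 + z_β)²σ²/d² = 2×(2.576 + 0.84)²×20.3²/8.8² = 124.2 → n = 125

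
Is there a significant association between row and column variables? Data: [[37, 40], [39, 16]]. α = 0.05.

χ² = 6.862. df = 1, critical = 3.841. Reject H₀. Variables are dependent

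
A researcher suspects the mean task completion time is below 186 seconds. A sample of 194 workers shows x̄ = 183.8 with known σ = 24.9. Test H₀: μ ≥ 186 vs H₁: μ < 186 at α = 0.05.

z = -1.231. Critical value: -1.645. Fail to reject H₀.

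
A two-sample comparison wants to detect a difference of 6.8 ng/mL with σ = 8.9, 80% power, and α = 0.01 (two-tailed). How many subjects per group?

n per group = 2(z_α/2 + z_β)²σ²/d² = 2×(2.576 + 0.84)²×8.9²/6.8² = 40.0 → n = 40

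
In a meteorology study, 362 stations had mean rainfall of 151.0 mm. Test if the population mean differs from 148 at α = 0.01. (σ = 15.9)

z = (x̄ - μ₀)/(σ/√n) = (151.0 - 148)/(15.9/√362) = 3.59. Critical value: ±2.576. Since |3.59| > 2.576, Reject H₀.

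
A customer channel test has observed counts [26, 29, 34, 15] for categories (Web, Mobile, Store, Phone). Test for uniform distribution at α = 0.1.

Expected = 26 each. χ² = Σ(O-E)²/E = 7.462. df = 3, critical value = 6.251. Reject H₀.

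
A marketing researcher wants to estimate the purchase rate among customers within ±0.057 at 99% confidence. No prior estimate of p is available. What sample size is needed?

Conservative approach: use p = 0.5 (maximizes p(1-p) = 0.25). n = z²(0.25)/E² = 2.576²×0.25/0.057² = 510.6 → n = 511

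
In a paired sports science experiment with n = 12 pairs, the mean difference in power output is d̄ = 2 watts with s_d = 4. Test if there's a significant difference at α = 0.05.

t = d̄/(s_d/√n) = 2/(4/√12) = 1.732. df = 11, critical t = ±2.201. Fail to reject H₀.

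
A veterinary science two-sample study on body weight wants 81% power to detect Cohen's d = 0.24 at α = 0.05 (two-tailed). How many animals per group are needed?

z_{α/2} = 1.96, z_β = Φ⁻¹(0.81) = 0.878. For small effect (d = 0.24): n per group = 2(z_{α/2} + z_β)²/d² = 2(1.96 + 0.878)²/0.24² = 279.7 → 280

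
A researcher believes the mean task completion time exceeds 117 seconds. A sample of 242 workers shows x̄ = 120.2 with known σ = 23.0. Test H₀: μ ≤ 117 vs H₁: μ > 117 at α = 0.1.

z = 2.164. Critical value: 1.28. Reject H₀.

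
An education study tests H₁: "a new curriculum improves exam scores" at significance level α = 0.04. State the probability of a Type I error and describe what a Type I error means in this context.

P(Type I error) = α = 0.04. A Type I error is rejecting H₀ when H₀ is actually true (false positive) — here, concluding that a new curriculum improves exam scores when in fact this is not the case. Consequence: adopting a curriculum that gives no real benefit — disruption for nothing.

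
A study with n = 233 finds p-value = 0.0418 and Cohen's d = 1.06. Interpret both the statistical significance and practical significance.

Statistically significant (p = 0.0418 < 0.05). Cohen's d = 1.06 indicates a large effect size. Both statistical and practical significance should be considered.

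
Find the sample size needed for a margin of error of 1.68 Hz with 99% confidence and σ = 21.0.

n = (z*σ/E)² = (2.576×21.0/1.68)² = 1036.8 → n = 1037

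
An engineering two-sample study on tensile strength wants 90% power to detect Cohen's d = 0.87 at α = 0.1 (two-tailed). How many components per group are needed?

z_{α/2} = 1.645, z_β = Φ⁻¹(0.9) = 1.282. For large effect (d = 0.87): n per group = 2(z_{α/2} + z_β)²/d² = 2(1.645 + 1.282)²/0.87² = 22.6 → 23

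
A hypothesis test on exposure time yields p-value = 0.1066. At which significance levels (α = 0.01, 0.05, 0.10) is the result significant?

p = 0.1066. Not significant at any of the given levels.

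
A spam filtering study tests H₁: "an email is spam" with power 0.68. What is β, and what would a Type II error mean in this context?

β = 1 - power = 1 - 0.68 = 0.32. A Type II error is failing to reject H₀ when H₀ is false (false negative) — here, failing to conclude that an email is spam when in fact it is true. Consequence: a spam email lands in the inbox.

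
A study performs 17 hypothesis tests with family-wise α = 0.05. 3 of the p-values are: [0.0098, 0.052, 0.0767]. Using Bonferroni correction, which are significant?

Bonferroni α = 0.05/17 = 0.00294. None of the given p-values are significant.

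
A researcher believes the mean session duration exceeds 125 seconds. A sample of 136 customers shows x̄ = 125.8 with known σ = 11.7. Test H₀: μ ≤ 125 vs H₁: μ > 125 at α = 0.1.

z = 0.797. Critical value: 1.28. Fail to reject H₀.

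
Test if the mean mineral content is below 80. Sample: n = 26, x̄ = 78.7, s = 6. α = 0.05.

t = (78.7 - 80)/(6/√26) = -1.105, df = 25. Critical t = -1.708. Fail to reject H₀.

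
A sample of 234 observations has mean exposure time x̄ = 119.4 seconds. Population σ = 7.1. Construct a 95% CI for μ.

CI = x̄ ± z*(σ/√n) = 119.4 ± 1.96(7.1/√234) = 119.4 ± 0.91 = (118.49, 120.31)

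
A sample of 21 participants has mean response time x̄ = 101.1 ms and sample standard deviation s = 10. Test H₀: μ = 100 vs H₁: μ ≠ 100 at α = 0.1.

t = (x̄ - μ₀)/(s/√n) = (101.1 - 100)/(10/√21) = 0.504. df = 20, critical t = ±1.725. Fail to reject H₀.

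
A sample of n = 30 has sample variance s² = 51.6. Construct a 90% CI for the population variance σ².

df = 29. χ²_{0.05} = 42.557, χ²_{0.95} = 17.708. CI for σ² = ((n-1)s²/χ²_{α/2}, (n-1)s²/χ²_{1-α/2}) = (29·51.6/42.557, 29·51.6/17.708) = (35.16, 84.5)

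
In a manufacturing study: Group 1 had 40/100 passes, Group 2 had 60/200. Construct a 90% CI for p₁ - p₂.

p̂₁ = 0.4, p̂₂ = 0.3. Difference = 0.1. CI = (0.003, 0.197)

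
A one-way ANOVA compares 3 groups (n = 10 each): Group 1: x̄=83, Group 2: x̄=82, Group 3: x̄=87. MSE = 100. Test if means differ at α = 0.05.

Grand mean = 84.0. SS_between = 140.0, MS_between = 70.0. F = 0.7, F_crit ≈ 3.354. Fail to reject H₀.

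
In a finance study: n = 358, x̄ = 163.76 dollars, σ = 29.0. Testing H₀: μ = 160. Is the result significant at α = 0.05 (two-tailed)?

z = (163.76 - 160)/(29.0/√358) = 2.453. Since |z| > 1.96, significant at α = 0.05.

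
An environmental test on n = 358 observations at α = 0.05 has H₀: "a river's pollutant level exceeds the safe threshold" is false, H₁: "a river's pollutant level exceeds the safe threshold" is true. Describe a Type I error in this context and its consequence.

Type I error: rejecting H₀ when it is true — concluding that a river's pollutant level exceeds the safe threshold when in fact it is not. Consequence: shutting down a compliant factory unnecessarily.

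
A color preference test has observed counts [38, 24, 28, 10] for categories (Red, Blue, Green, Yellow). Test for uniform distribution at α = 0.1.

Expected = 25 each. χ² = Σ(O-E)²/E = 16.16. df = 3, critical value = 6.251. Reject H₀.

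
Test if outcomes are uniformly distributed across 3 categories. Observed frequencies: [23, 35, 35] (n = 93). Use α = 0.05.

Expected = 31 each. χ² = Σ(O-E)²/E = 3.097. df = 2, critical value = 5.991. Fail to reject H₀.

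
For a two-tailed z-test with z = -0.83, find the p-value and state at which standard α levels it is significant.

p = 2·P(Z > |-0.83|) = 2·(1 - Φ(0.83)) ≈ 0.4065. Not significant at any standard level.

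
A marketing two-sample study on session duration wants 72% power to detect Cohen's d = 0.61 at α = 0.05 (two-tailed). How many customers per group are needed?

z_{α/2} = 1.96, z_β = Φ⁻¹(0.72) = 0.583. For medium effect (d = 0.61): n per group = 2(z_{α/2} + z_β)²/d² = 2(1.96 + 0.583)²/0.61² = 34.8 → 35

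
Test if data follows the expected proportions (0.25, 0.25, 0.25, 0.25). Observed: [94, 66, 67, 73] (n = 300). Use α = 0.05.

Expected: [75.0, 75.0, 75.0, 75.0]. χ² = 6.8. df = 3, critical = 7.815. Fail to reject H₀.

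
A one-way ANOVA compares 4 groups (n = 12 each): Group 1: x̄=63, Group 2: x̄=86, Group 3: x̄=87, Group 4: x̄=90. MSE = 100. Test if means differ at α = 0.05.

Grand mean = 81.5. SS_between = 5580.0, MS_between = 1860.0. F = 18.6, F_crit ≈ 2.816. Reject H₀.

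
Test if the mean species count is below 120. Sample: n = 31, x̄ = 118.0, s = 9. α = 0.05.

t = (118.0 - 120)/(9/√31) = -1.237, df = 30. Critical t = -1.697. Fail to reject H₀.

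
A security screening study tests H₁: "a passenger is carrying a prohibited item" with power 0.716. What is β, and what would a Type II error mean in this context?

β = 1 - power = 1 - 0.716 = 0.284. A Type II error is failing to reject H₀ when H₀ is false (false negative) — here, failing to conclude that a passenger is carrying a prohibited item when in fact it is true. Consequence: letting a prohibited item through — security breach.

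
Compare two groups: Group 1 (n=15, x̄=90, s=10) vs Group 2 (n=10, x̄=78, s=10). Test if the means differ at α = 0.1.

Pooled sp = 10.0. t = 2.939, df = 23. Critical t = ±1.714. Reject H₀.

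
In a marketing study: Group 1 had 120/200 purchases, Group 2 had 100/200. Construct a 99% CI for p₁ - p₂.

p̂₁ = 0.6, p̂₂ = 0.5. Difference = 0.1. CI = (-0.028, 0.228)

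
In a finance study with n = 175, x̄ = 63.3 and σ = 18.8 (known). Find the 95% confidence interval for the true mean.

CI = x̄ ± z*(σ/√n) = 63.3 ± 1.96(18.8/√175) = 63.3 ± 2.79 = (60.51, 66.09)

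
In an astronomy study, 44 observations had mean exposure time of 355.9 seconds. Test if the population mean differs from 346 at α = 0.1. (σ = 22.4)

z = (x̄ - μ₀)/(σ/√n) = (355.9 - 346)/(22.4/√44) = 2.932. Critical value: ±1.645. Since |2.932| > 1.645, Reject H₀.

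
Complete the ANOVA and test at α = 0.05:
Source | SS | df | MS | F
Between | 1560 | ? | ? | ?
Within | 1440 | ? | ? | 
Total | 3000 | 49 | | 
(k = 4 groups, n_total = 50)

df_between = 3, df_within = 46. MS_between = 520.0, MS_within = 31.3. F = 16.611, F_crit ≈ 2.807. Reject H₀.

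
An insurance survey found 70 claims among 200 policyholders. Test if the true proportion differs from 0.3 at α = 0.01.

p̂ = 0.35, p₀ = 0.3. z = (p̂ - p₀)/√(p₀(1-p₀)/n) = 1.543. Critical: ±2.576. Fail to reject H₀.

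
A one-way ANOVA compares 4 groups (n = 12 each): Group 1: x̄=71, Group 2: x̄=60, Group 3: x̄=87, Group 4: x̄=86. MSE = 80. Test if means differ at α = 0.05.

Grand mean = 76.0. SS_between = 6024.0, MS_between = 2008.0. F = 25.1, F_crit ≈ 2.816. Reject H₀.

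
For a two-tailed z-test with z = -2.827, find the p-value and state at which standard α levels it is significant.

p = 2·P(Z > |-2.827|) = 2·(1 - Φ(2.827)) ≈ 0.0047. Significant at α = 0.1; Significant at α = 0.05; Significant at α = 0.01.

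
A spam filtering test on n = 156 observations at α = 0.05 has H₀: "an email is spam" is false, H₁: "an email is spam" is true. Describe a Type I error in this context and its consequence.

Type I error: rejecting H₀ when it is true — concluding that an email is spam when in fact it is not. Consequence: a legitimate email is sent to the spam folder and the user misses it.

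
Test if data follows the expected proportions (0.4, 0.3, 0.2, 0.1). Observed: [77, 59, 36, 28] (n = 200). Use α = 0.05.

Expected: [80.0, 60.0, 40.0, 20.0]. χ² = 3.729. df = 3, critical = 7.815. Fail to reject H₀.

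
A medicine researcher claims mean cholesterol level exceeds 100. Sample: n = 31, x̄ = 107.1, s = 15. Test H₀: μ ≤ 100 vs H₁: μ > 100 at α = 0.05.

t = (107.1 - 100)/(15/√31) = 2.635, df = 30. Critical t = 1.697. Reject H₀.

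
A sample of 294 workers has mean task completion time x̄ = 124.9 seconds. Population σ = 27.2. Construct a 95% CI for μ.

CI = x̄ ± z*(σ/√n) = 124.9 ± 1.96(27.2/√294) = 124.9 ± 3.11 = (121.79, 128.01)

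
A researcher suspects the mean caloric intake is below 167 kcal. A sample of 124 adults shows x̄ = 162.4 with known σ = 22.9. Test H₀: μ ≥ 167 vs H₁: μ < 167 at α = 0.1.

z = -2.237. Critical value: -1.28. Reject H₀.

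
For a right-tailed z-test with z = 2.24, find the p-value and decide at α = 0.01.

p = P(Z > 2.24) = 1 - Φ(2.24) ≈ 0.0125. Since p ≥ 0.01, fail to reject H₀ (not significant) at α = 0.01.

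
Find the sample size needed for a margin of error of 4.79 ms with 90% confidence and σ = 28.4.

n = (z*σ/E)² = (1.645×28.4/4.79)² = 95.1 → n = 96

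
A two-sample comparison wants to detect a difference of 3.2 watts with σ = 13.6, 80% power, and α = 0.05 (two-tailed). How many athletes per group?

n per group = 2(z_α/2 + z_β)²σ²/d² = 2×(1.96 + 0.84)²×13.6²/3.2² = 283.2 → n = 284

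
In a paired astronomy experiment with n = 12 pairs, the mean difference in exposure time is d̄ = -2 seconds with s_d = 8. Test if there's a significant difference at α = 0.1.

t = d̄/(s_d/√n) = -2/(8/√12) = -0.866. df = 11, critical t = ±1.796. Fail to reject H₀.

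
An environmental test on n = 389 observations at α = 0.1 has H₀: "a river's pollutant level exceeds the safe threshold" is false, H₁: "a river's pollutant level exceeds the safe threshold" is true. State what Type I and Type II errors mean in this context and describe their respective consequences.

Type I (false positive): concluding that a river's pollutant level exceeds the safe threshold when it is not — shutting down a compliant factory unnecessarily. Type II (false negative): failing to conclude that a river's pollutant level exceeds the safe threshold when it is — allowing unsafe pollution to continue. Which is costlier depends on domain priorities and is a judgement call rather than a statistical fact.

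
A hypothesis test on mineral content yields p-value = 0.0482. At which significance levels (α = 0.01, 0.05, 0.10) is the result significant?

p = 0.0482. Significant at: α = 0.05, 0.1.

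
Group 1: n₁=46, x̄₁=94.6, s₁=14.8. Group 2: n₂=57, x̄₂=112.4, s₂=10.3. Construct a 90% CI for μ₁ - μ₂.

Difference = -17.8. SE = √(14.8²/46 + 10.3²/57) = 2.574. CI = (-22.03, -13.57)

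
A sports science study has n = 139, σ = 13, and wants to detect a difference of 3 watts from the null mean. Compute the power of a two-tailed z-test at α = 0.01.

SE = σ/√n = 13/√139 = 1.103. Non-centrality λ = d/SE = 3/1.103 = 2.721. Power ≈ Φ(λ - z_{α/2}) = Φ(2.721 - 2.576) = Φ(0.145) = 0.558.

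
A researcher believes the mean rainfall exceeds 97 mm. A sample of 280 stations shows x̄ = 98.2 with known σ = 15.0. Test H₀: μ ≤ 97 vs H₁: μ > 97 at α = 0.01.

z = 1.339. Critical value: 2.33. Fail to reject H₀.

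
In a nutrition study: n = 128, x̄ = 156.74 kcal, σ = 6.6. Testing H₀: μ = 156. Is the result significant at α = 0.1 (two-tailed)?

z = (156.74 - 156)/(6.6/√128) = 1.269. Since |z| ≤ 1.645, not significant at α = 0.1.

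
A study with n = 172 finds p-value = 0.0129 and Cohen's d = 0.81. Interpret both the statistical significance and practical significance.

Statistically significant (p = 0.0129 < 0.05). Cohen's d = 0.81 indicates a large effect size. Both statistical and practical significance should be considered.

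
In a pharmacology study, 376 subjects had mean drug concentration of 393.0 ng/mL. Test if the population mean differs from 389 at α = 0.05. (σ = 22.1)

z = (x̄ - μ₀)/(σ/√n) = (393.0 - 389)/(22.1/√376) = 3.51. Critical value: ±1.96. Since |3.51| > 1.96, Reject H₀.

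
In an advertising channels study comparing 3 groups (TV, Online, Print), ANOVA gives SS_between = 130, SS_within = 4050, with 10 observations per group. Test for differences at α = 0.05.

df_between = 2, df_within = 27. F = MS_between/MS_within = 65.0/150.0 = 0.433. F_crit ≈ 3.354. Fail to reject H₀.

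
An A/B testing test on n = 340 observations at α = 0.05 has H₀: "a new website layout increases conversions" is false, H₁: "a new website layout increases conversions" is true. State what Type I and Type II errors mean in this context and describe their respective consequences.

Type I (false positive): concluding that a new website layout increases conversions when it is not — rolling out a layout that doesn't actually help — wasted engineering effort. Type II (false negative): failing to conclude that a new website layout increases conversions when it is — discarding a layout that would have improved conversions — lost revenue. Which is costlier depends on domain priorities and is a judgement call rather than a statistical fact.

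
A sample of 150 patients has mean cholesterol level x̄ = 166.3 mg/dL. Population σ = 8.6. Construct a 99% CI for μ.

CI = x̄ ± z*(σ/√n) = 166.3 ± 2.576(8.6/√150) = 166.3 ± 1.81 = (164.49, 168.11)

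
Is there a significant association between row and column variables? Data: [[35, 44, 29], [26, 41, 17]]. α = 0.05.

χ² = 1.589. df = 2, critical = 5.991. Fail to reject H₀. No evidence of dependence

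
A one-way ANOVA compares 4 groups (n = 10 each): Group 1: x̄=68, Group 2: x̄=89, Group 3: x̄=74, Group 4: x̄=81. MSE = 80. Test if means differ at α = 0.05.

Grand mean = 78.0. SS_between = 2460.0, MS_between = 820.0. F = 10.25, F_crit ≈ 2.866. Reject H₀.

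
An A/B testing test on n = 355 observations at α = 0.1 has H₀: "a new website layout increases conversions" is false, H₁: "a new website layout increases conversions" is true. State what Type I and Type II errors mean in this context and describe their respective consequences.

Type I (false positive): concluding that a new website layout increases conversions when it is not — rolling out a layout that doesn't actually help — wasted engineering effort. Type II (false negative): failing to conclude that a new website layout increases conversions when it is — discarding a layout that would have improved conversions — lost revenue. Which is costlier depends on domain priorities and is a judgement call rather than a statistical fact.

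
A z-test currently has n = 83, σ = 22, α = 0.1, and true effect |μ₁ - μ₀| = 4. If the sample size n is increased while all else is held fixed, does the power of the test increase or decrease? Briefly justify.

Power increases: a larger n shrinks the standard error σ/√n, moving the sampling distribution under H₁ further from the critical value.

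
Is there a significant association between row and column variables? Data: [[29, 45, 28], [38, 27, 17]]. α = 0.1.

χ² = 6.298. df = 2, critical = 4.605. Reject H₀. Variables are dependent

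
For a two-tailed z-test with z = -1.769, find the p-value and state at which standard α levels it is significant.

p = 2·P(Z > |-1.769|) = 2·(1 - Φ(1.769)) ≈ 0.0769. Significant at α = 0.1.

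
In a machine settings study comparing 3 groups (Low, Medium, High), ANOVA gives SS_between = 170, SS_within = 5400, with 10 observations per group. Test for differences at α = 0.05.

df_between = 2, df_within = 27. F = MS_between/MS_within = 85.0/200.0 = 0.425. F_crit ≈ 3.354. Fail to reject H₀.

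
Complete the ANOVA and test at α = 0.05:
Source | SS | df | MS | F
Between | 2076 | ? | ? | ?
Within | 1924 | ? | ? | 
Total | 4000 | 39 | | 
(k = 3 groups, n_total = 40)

df_between = 2, df_within = 37. MS_between = 1038.0, MS_within = 52.0. F = 19.962, F_crit ≈ 3.252. Reject H₀.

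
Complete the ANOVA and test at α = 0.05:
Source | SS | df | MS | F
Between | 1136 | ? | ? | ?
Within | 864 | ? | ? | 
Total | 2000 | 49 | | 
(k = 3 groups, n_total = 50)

df_between = 2, df_within = 47. MS_between = 568.0, MS_within = 18.38. F = 30.898, F_crit ≈ 3.195. Reject H₀.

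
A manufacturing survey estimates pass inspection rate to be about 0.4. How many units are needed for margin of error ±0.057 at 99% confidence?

n = z²p(1-p)/E² = 2.576²×0.4×0.6/0.057² = 490.2 → n = 491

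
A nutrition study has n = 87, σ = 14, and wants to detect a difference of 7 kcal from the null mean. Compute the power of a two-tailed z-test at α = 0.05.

SE = σ/√n = 14/√87 = 1.501. Non-centrality λ = d/SE = 7/1.501 = 4.664. Power ≈ Φ(λ - z_{α/2}) = Φ(4.664 - 1.96) = Φ(2.704) = 0.997.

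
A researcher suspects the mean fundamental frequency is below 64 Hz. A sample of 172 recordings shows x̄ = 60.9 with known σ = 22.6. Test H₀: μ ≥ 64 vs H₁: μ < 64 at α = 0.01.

z = -1.799. Critical value: -2.33. Fail to reject H₀.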